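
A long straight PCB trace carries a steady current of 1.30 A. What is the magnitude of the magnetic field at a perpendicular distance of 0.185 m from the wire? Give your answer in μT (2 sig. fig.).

For an infinitely long straight wire, B = μ₀I/(2πd).
B = (4π×10⁻⁷ × 1.30) / (2π × 0.185) = 1.41×10⁻⁶ T.

B ≈ 1.4 μT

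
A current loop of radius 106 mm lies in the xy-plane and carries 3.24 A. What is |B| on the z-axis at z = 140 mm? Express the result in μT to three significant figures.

On the axis of a circular loop, B = μ₀IR² / [2(R²+z²)^(3/2)].
R² + z² = (0.106)² + (0.14)² = 0.03084 m², and (R²+z²)^(3/2) = 5.41×10⁻³ m³.
B = (4π×10⁻⁷ × 3.24 × 0.01124) / (2 × 5.41×10⁻³) = 4.22×10⁻⁶ T.

B ≈ 4.22 μT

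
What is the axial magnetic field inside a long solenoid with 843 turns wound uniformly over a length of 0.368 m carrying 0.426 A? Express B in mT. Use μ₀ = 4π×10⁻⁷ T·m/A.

Inside a long solenoid, B = μ₀nI with n = 2291 turns/m.
B = 4π×10⁻⁷ × 2291 × 0.426 = 1.23×10⁻³ T.

B ≈ 1.23 mT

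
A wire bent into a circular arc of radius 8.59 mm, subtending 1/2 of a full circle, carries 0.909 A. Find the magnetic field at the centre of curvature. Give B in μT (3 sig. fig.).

B ≈ 33.2 μT

The Biot–Savart field of a circular arc at its centre is B = μ₀Iφ/(4πR), with φ = 3.142 rad.
B = (4π×10⁻⁷ × 0.909 × 3.142) / (4π × 0.00859) = 3.32×10⁻⁵ T.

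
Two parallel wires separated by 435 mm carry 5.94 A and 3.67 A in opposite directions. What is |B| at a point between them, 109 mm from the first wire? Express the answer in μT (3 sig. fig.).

Each long wire gives B = μ₀I/(2πd). Distances are d₁ = 0.109 m and d₂ = 0.326 m.
B₁ = 1.09×10⁻⁵ T, B₂ = 2.25×10⁻⁶ T.
Between antiparallel currents both contributions point the same way, so they add. B = B₁ + B₂ = 1.09×10⁻⁵ + 2.25×10⁻⁶ = 1.32×10⁻⁵ T.

B ≈ 13.2 μT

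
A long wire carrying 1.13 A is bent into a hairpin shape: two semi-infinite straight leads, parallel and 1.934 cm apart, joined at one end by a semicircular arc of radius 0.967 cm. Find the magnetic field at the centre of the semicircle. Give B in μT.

B ≈ 60.1 μT

The semicircular arc contributes B_arc = μ₀I·π/(4πR) = μ₀I/(4R) = 3.67×10⁻⁵ T.
Each semi-infinite lead is at perpendicular distance R = 0.00967 m from the centre, with the perpendicular foot at its near end, so it contributes μ₀I/(4πR); both point the same way, together 2.34×10⁻⁵ T.
Arc and leads all point the same direction: B = 3.67×10⁻⁵ + 2.34×10⁻⁵ = 6.01×10⁻⁵ T.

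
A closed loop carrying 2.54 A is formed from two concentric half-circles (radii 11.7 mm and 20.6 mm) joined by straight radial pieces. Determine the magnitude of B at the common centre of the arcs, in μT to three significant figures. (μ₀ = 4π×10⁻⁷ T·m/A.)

The radial connectors point toward the centre, so dl × r̂ = 0 and they contribute nothing.
Each semicircle gives μ₀I/(4R): inner arc 6.82×10⁻⁵ T, outer arc 3.87×10⁻⁵ T.
The two arcs carry current in opposite angular senses, so their fields oppose: B = |6.82×10⁻⁵ − 3.87×10⁻⁵| = 2.95×10⁻⁵ T.

B ≈ 29.5 μT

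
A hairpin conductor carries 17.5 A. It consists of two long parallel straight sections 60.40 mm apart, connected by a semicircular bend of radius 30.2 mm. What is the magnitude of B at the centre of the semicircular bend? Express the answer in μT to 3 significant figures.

The semicircular arc contributes B_arc = μ₀I·π/(4πR) = μ₀I/(4R) = 1.82×10⁻⁴ T.
Each semi-infinite lead is at perpendicular distance R = 0.0302 m from the centre, with the perpendicular foot at its near end, so it contributes μ₀I/(4πR); both point the same way, together 1.16×10⁻⁴ T.
Arc and leads all point the same direction: B = 1.82×10⁻⁴ + 1.16×10⁻⁴ = 2.98×10⁻⁴ T.

B ≈ 298 μT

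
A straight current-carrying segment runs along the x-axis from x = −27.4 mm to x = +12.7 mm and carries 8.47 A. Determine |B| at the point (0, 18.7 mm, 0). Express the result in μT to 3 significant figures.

B ≈ 62.9 μT

For a finite straight segment, B = (μ₀I/4πd)(sinθ₁ + sinθ₂), where θ₁, θ₂ are the angles from the perpendicular to each end.
The perpendicular distance is d = 0.0187 m; the end-offsets along the wire are a = 0.0274 m and b = 0.0127 m.
sinθ₁ = 0.0274/√(0.0274²+0.0187²) = 0.8260; sinθ₂ = 0.0127/√(0.0127²+0.0187²) = 0.5618.
B = (4π×10⁻⁷ × 8.47) / (4π × 0.0187) × (0.8260 + 0.5618) = 6.29×10⁻⁵ T.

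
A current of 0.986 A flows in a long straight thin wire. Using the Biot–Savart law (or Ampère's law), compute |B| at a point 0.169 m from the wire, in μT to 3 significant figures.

For an infinitely long straight wire, B = μ₀I/(2πd).
B = (4π×10⁻⁷ × 0.986) / (2π × 0.169) = 1.17×10⁻⁶ T.

B ≈ 1.17 μT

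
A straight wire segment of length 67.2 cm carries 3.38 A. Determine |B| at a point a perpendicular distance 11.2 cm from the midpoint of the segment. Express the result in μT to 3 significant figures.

B ≈ 5.73 μT

For a finite straight segment, B = (μ₀I/4πd)(sinθ₁ + sinθ₂), where θ₁, θ₂ are the angles from the perpendicular to each end.
The perpendicular from the point meets the wire at its midpoint, so each end is L/2 = 0.336 m away along the wire.
sinθ₁ = 0.336/√(0.336²+0.112²) = 0.9487; sinθ₂ = 0.336/√(0.336²+0.112²) = 0.9487.
B = (4π×10⁻⁷ × 3.38) / (4π × 0.112) × (0.9487 + 0.9487) = 5.73×10⁻⁶ T.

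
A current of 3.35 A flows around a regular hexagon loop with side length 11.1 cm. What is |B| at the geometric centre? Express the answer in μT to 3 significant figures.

Each side is a finite straight segment at perpendicular distance d = a/(2 tan(π/6)) = 0.09613 m from the centre, with end-angles ±π/6.
One side contributes B₁ = (μ₀I/4πd)·2 sin(π/6) = 3.48×10⁻⁶ T.
All 6 sides add in the same direction: B = 6 × 3.48×10⁻⁶ = 2.09×10⁻⁵ T.

B ≈ 20.9 μT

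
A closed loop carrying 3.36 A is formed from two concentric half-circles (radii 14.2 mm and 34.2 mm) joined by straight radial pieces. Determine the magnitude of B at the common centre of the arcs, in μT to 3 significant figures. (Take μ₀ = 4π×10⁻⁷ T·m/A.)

B ≈ 43.5 μT

The radial connectors point toward the centre, so dl × r̂ = 0 and they contribute nothing.
Each semicircle gives μ₀I/(4R): inner arc 7.43×10⁻⁵ T, outer arc 3.09×10⁻⁵ T.
The two arcs carry current in opposite angular senses, so their fields oppose: B = |7.43×10⁻⁵ − 3.09×10⁻⁵| = 4.35×10⁻⁵ T.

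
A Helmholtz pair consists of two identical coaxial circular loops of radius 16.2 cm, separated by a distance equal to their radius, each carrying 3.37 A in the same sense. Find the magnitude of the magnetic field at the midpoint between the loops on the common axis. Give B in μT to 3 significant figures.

B ≈ 18.7 μT

Each loop contributes B = μ₀IR²/[2(R²+z²)^(3/2)] on the axis, with z measured from that loop.
Loop 1 (z = 0.081 m): B₁ = 9.35×10⁻⁶ T. Loop 2 (z = 0.081 m): B₂ = 9.35×10⁻⁶ T.
The fields add: B = B₁ + B₂ = 1.87×10⁻⁵ T.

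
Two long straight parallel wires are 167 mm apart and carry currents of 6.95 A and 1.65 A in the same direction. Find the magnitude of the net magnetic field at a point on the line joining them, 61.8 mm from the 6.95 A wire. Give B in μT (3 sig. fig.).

B ≈ 19.4 μT

Each long wire gives B = μ₀I/(2πd). Distances are d₁ = 0.0618 m and d₂ = 0.1052 m.
B₁ = 2.25×10⁻⁵ T, B₂ = 3.14×10⁻⁶ T.
Between parallel currents the two contributions point in opposite directions, so they subtract. B = |B₁ − B₂| = |2.25×10⁻⁵ − 3.14×10⁻⁶| = 1.94×10⁻⁵ T.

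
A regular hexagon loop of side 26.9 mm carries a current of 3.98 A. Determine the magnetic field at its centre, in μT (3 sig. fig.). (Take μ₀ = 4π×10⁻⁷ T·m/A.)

Each side is a finite straight segment at perpendicular distance d = a/(2 tan(π/6)) = 0.0233 m from the centre, with end-angles ±π/6.
One side contributes B₁ = (μ₀I/4πd)·2 sin(π/6) = 1.71×10⁻⁵ T.
All 6 sides add in the same direction: B = 6 × 1.71×10⁻⁵ = 1.03×10⁻⁴ T.

B ≈ 103 μT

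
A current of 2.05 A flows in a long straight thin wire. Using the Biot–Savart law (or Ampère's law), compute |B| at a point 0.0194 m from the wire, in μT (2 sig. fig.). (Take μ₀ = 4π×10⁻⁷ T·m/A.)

For an infinitely long straight wire, B = μ₀I/(2πd).
B = (4π×10⁻⁷ × 2.05) / (2π × 0.0194) = 2.11×10⁻⁵ T.

B ≈ 21 μT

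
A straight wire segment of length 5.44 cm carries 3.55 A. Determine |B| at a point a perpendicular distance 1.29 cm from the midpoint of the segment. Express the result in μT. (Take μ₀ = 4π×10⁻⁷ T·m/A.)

For a finite straight segment, B = (μ₀I/4πd)(sinθ₁ + sinθ₂), where θ₁, θ₂ are the angles from the perpendicular to each end.
The perpendicular from the point meets the wire at its midpoint, so each end is L/2 = 0.0272 m away along the wire.
sinθ₁ = 0.0272/√(0.0272²+0.0129²) = 0.9035; sinθ₂ = 0.0272/√(0.0272²+0.0129²) = 0.9035.
B = (4π×10⁻⁷ × 3.55) / (4π × 0.0129) × (0.9035 + 0.9035) = 4.97×10⁻⁵ T.

B ≈ 49.7 μT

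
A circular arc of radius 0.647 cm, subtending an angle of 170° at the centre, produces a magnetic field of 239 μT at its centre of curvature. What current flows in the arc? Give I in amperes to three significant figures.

I ≈ 5.21 A

For a circular arc, B = μ₀Iφ/(4πR) with φ in radians; here φ = 2.967 rad.
So I = 4πRB/(μ₀φ) = 4π × 0.00647 × 2.39×10⁻⁴ / (4π×10⁻⁷ × 2.967) = 5.21 A.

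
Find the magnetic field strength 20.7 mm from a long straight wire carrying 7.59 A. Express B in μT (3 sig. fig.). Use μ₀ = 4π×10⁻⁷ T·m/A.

B ≈ 73.3 μT

For an infinitely long straight wire, B = μ₀I/(2πd).
B = (4π×10⁻⁷ × 7.59) / (2π × 0.0207) = 7.33×10⁻⁵ T.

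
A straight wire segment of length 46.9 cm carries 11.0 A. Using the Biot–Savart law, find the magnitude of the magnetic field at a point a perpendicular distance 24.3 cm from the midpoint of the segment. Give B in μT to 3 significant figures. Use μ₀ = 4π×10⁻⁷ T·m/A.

B ≈ 6.29 μT

For a finite straight segment, B = (μ₀I/4πd)(sinθ₁ + sinθ₂), where θ₁, θ₂ are the angles from the perpendicular to each end.
The perpendicular from the point meets the wire at its midpoint, so each end is L/2 = 0.2345 m away along the wire.
sinθ₁ = 0.2345/√(0.2345²+0.243²) = 0.6944; sinθ₂ = 0.2345/√(0.2345²+0.243²) = 0.6944.
B = (4π×10⁻⁷ × 11.0) / (4π × 0.243) × (0.6944 + 0.6944) = 6.29×10⁻⁶ T.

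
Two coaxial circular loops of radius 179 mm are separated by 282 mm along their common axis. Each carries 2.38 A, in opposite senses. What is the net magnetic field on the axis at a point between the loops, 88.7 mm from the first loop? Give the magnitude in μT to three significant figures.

Each loop contributes B = μ₀IR²/[2(R²+z²)^(3/2)] on the axis, with z measured from that loop.
Loop 1 (z = 0.0887 m): B₁ = 6.01×10⁻⁶ T. Loop 2 (z = 0.1933 m): B₂ = 2.62×10⁻⁶ T.
The fields oppose: B = |B₁ − B₂| = 3.39×10⁻⁶ T.

B ≈ 3.39 μT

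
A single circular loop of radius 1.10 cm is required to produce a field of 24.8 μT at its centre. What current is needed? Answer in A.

At the centre of a circular loop B = μ₀I/(2R), so I = 2RB/μ₀.
With R = 0.011 m, I = 2 × 0.011 × 2.48×10⁻⁵ / (4π×10⁻⁷) = 0.434 A.

I ≈ 0.434 A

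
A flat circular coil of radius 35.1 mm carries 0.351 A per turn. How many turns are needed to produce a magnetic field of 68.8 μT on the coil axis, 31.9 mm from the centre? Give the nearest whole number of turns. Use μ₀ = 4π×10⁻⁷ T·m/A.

For an N-turn coil, B = Nμ₀IR²/[2(R²+z²)^(3/2)]. A single turn gives B₁ = 2.55×10⁻⁶ T with R = 0.0351 m, z = 0.0319 m.
N = B/B₁ = 6.88×10⁻⁵ / 2.55×10⁻⁶ = 27.02.

N = 27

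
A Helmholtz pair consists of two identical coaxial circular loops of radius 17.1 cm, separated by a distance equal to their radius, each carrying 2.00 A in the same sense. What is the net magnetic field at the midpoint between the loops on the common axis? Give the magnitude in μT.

Each loop contributes B = μ₀IR²/[2(R²+z²)^(3/2)] on the axis, with z measured from that loop.
Loop 1 (z = 0.0855 m): B₁ = 5.26×10⁻⁶ T. Loop 2 (z = 0.0855 m): B₂ = 5.26×10⁻⁶ T.
The fields add: B = B₁ + B₂ = 1.05×10⁻⁵ T.

B ≈ 10.5 μT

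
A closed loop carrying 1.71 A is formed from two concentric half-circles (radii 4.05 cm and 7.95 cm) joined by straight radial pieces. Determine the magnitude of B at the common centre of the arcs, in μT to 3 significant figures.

B ≈ 6.51 μT

The radial connectors point toward the centre, so dl × r̂ = 0 and they contribute nothing.
Each semicircle gives μ₀I/(4R): inner arc 1.33×10⁻⁵ T, outer arc 6.76×10⁻⁶ T.
The two arcs carry current in opposite angular senses, so their fields oppose: B = |1.33×10⁻⁵ − 6.76×10⁻⁶| = 6.51×10⁻⁶ T.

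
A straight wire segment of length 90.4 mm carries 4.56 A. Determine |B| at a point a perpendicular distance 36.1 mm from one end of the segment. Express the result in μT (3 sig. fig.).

For a finite straight segment, B = (μ₀I/4πd)(sinθ₁ + sinθ₂), where θ₁, θ₂ are the angles from the perpendicular to each end.
The perpendicular foot is at one end, so the two end-offsets along the wire are 0 and L = 0.0904 m.
sinθ₁ = 0/√(0²+0.0361²) = 0.0000; sinθ₂ = 0.0904/√(0.0904²+0.0361²) = 0.9287.
B = (4π×10⁻⁷ × 4.56) / (4π × 0.0361) × (0.0000 + 0.9287) = 1.17×10⁻⁵ T.

B ≈ 11.7 μT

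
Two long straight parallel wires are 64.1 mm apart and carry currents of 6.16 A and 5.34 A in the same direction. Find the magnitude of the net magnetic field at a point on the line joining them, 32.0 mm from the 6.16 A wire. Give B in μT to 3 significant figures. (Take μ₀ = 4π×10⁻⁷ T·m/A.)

B ≈ 5.23 μT

Each long wire gives B = μ₀I/(2πd). Distances are d₁ = 0.032 m and d₂ = 0.0321 m.
B₁ = 3.85×10⁻⁵ T, B₂ = 3.33×10⁻⁵ T.
Between parallel currents the two contributions point in opposite directions, so they subtract. B = |B₁ − B₂| = |3.85×10⁻⁵ − 3.33×10⁻⁵| = 5.23×10⁻⁶ T.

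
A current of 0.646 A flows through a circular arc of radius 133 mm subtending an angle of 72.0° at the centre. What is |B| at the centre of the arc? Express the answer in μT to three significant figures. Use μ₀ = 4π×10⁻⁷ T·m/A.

B ≈ 0.610 μT

The Biot–Savart field of a circular arc at its centre is B = μ₀Iφ/(4πR), with φ = 1.257 rad.
B = (4π×10⁻⁷ × 0.646 × 1.257) / (4π × 0.133) = 6.10×10⁻⁷ T.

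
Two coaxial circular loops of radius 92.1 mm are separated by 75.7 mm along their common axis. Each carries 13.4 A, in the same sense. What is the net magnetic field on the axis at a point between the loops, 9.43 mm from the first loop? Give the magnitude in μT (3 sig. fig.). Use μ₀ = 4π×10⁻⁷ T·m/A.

B ≈ 139 μT

Each loop contributes B = μ₀IR²/[2(R²+z²)^(3/2)] on the axis, with z measured from that loop.
Loop 1 (z = 0.00943 m): B₁ = 9.00×10⁻⁵ T. Loop 2 (z = 0.06627 m): B₂ = 4.89×10⁻⁵ T.
The fields add: B = B₁ + B₂ = 1.39×10⁻⁴ T.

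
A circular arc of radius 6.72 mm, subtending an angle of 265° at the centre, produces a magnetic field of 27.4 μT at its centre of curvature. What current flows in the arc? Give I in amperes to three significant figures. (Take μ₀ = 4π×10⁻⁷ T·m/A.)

I ≈ 0.398 A

For a circular arc, B = μ₀Iφ/(4πR) with φ in radians; here φ = 4.625 rad.
So I = 4πRB/(μ₀φ) = 4π × 0.00672 × 2.74×10⁻⁵ / (4π×10⁻⁷ × 4.625) = 0.398 A.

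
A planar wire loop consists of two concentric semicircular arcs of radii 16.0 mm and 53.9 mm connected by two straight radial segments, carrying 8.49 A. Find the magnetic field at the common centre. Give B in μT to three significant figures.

The radial connectors point toward the centre, so dl × r̂ = 0 and they contribute nothing.
Each semicircle gives μ₀I/(4R): inner arc 1.67×10⁻⁴ T, outer arc 4.95×10⁻⁵ T.
The two arcs carry current in opposite angular senses, so their fields oppose: B = |1.67×10⁻⁴ − 4.95×10⁻⁵| = 1.17×10⁻⁴ T.

B ≈ 117 μT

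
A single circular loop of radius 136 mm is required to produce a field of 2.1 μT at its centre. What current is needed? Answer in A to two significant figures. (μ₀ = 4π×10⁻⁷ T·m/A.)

I ≈ 0.45 A

At the centre of a circular loop B = μ₀I/(2R), so I = 2RB/μ₀.
With R = 0.136 m, I = 2 × 0.136 × 2.10×10⁻⁶ / (4π×10⁻⁷) = 0.455 A.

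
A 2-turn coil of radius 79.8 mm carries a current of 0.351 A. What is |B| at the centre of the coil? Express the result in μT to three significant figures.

B ≈ 5.53 μT

For an N-turn flat coil, B = Nμ₀I/(2R) with R = 0.0798 m.
B = 2 × 2.76×10⁻⁶ T = 5.53×10⁻⁶ T.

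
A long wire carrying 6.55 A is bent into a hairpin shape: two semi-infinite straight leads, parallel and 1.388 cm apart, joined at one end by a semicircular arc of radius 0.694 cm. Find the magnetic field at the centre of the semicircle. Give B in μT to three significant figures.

B ≈ 485 μT

The semicircular arc contributes B_arc = μ₀I·π/(4πR) = μ₀I/(4R) = 2.97×10⁻⁴ T.
Each semi-infinite lead is at perpendicular distance R = 0.00694 m from the centre, with the perpendicular foot at its near end, so it contributes μ₀I/(4πR); both point the same way, together 1.89×10⁻⁴ T.
Arc and leads all point the same direction: B = 2.97×10⁻⁴ + 1.89×10⁻⁴ = 4.85×10⁻⁴ T.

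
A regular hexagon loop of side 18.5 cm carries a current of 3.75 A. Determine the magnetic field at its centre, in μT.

B ≈ 14.0 μT

Each side is a finite straight segment at perpendicular distance d = a/(2 tan(π/6)) = 0.1602 m from the centre, with end-angles ±π/6.
One side contributes B₁ = (μ₀I/4πd)·2 sin(π/6) = 2.34×10⁻⁶ T.
All 6 sides add in the same direction: B = 6 × 2.34×10⁻⁶ = 1.40×10⁻⁵ T.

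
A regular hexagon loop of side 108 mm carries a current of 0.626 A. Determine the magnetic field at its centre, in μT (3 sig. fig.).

B ≈ 4.02 μT

Each side is a finite straight segment at perpendicular distance d = a/(2 tan(π/6)) = 0.09353 m from the centre, with end-angles ±π/6.
One side contributes B₁ = (μ₀I/4πd)·2 sin(π/6) = 6.69×10⁻⁷ T.
All 6 sides add in the same direction: B = 6 × 6.69×10⁻⁷ = 4.02×10⁻⁶ T.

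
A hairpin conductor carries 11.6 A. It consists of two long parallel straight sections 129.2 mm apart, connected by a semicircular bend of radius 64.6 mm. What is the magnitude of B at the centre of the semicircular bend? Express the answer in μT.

B ≈ 92.3 μT

The semicircular arc contributes B_arc = μ₀I·π/(4πR) = μ₀I/(4R) = 5.64×10⁻⁵ T.
Each semi-infinite lead is at perpendicular distance R = 0.0646 m from the centre, with the perpendicular foot at its near end, so it contributes μ₀I/(4πR); both point the same way, together 3.59×10⁻⁵ T.
Arc and leads all point the same direction: B = 5.64×10⁻⁵ + 3.59×10⁻⁵ = 9.23×10⁻⁵ T.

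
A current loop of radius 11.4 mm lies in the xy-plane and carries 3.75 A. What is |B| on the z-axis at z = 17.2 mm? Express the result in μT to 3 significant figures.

B ≈ 34.9 μT

On the axis of a circular loop, B = μ₀IR² / [2(R²+z²)^(3/2)].
R² + z² = (0.0114)² + (0.0172)² = 0.0004258 m², and (R²+z²)^(3/2) = 8.79×10⁻⁶ m³.
B = (4π×10⁻⁷ × 3.75 × 0.00013) / (2 × 8.79×10⁻⁶) = 3.49×10⁻⁵ T.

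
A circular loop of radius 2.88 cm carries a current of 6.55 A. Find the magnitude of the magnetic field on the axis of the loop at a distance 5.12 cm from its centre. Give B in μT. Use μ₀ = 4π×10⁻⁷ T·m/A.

On the axis of a circular loop, B = μ₀IR² / [2(R²+z²)^(3/2)].
R² + z² = (0.0288)² + (0.0512)² = 0.003451 m², and (R²+z²)^(3/2) = 2.03×10⁻⁴ m³.
B = (4π×10⁻⁷ × 6.55 × 0.0008294) / (2 × 2.03×10⁻⁴) = 1.68×10⁻⁵ T.

B ≈ 16.8 μT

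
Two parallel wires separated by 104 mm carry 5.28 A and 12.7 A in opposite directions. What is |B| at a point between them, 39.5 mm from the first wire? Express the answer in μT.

B ≈ 66.1 μT

Each long wire gives B = μ₀I/(2πd). Distances are d₁ = 0.0395 m and d₂ = 0.0645 m.
B₁ = 2.67×10⁻⁵ T, B₂ = 3.94×10⁻⁵ T.
Between antiparallel currents both contributions point the same way, so they add. B = B₁ + B₂ = 2.67×10⁻⁵ + 3.94×10⁻⁵ = 6.61×10⁻⁵ T.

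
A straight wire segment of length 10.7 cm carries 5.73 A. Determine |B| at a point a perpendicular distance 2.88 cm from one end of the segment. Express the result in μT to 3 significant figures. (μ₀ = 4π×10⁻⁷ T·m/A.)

For a finite straight segment, B = (μ₀I/4πd)(sinθ₁ + sinθ₂), where θ₁, θ₂ are the angles from the perpendicular to each end.
The perpendicular foot is at one end, so the two end-offsets along the wire are 0 and L = 0.107 m.
sinθ₁ = 0/√(0²+0.0288²) = 0.0000; sinθ₂ = 0.107/√(0.107²+0.0288²) = 0.9656.
B = (4π×10⁻⁷ × 5.73) / (4π × 0.0288) × (0.0000 + 0.9656) = 1.92×10⁻⁵ T.

B ≈ 19.2 μT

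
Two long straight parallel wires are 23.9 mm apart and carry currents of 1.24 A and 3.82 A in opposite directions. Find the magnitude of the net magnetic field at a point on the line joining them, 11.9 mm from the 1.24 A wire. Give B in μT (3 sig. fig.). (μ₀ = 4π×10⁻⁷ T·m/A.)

B ≈ 84.5 μT

Each long wire gives B = μ₀I/(2πd). Distances are d₁ = 0.0119 m and d₂ = 0.012 m.
B₁ = 2.08×10⁻⁵ T, B₂ = 6.37×10⁻⁵ T.
Between antiparallel currents both contributions point the same way, so they add. B = B₁ + B₂ = 2.08×10⁻⁵ + 6.37×10⁻⁵ = 8.45×10⁻⁵ T.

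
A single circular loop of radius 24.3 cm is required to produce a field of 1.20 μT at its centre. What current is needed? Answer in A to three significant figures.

I ≈ 0.464 A

At the centre of a circular loop B = μ₀I/(2R), so I = 2RB/μ₀.
With R = 0.243 m, I = 2 × 0.243 × 1.20×10⁻⁶ / (4π×10⁻⁷) = 0.464 A.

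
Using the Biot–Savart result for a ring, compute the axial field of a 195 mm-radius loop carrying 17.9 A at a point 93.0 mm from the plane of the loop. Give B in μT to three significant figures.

On the axis of a circular loop, B = μ₀IR² / [2(R²+z²)^(3/2)].
R² + z² = (0.195)² + (0.093)² = 0.04667 m², and (R²+z²)^(3/2) = 1.01×10⁻² m³.
B = (4π×10⁻⁷ × 17.9 × 0.03803) / (2 × 1.01×10⁻²) = 4.24×10⁻⁵ T.

B ≈ 42.4 μT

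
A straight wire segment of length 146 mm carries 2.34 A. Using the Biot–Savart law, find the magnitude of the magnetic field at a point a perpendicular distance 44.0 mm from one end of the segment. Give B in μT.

For a finite straight segment, B = (μ₀I/4πd)(sinθ₁ + sinθ₂), where θ₁, θ₂ are the angles from the perpendicular to each end.
The perpendicular foot is at one end, so the two end-offsets along the wire are 0 and L = 0.146 m.
sinθ₁ = 0/√(0²+0.044²) = 0.0000; sinθ₂ = 0.146/√(0.146²+0.044²) = 0.9575.
B = (4π×10⁻⁷ × 2.34) / (4π × 0.044) × (0.0000 + 0.9575) = 5.09×10⁻⁶ T.

B ≈ 5.09 μT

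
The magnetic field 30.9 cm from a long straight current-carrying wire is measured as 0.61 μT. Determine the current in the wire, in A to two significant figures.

For a long straight wire B = μ₀I/(2πd), so I = 2πdB/μ₀.
I = 2π × 0.309 × 6.10×10⁻⁷ / (4π×10⁻⁷) = 0.942 A.

I ≈ 0.94 A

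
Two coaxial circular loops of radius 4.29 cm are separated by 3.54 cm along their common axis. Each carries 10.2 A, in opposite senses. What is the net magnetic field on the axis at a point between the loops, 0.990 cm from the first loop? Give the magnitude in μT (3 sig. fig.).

B ≈ 43.3 μT

Each loop contributes B = μ₀IR²/[2(R²+z²)^(3/2)] on the axis, with z measured from that loop.
Loop 1 (z = 0.0099 m): B₁ = 1.38×10⁻⁴ T. Loop 2 (z = 0.0255 m): B₂ = 9.49×10⁻⁵ T.
The fields oppose: B = |B₁ − B₂| = 4.33×10⁻⁵ T.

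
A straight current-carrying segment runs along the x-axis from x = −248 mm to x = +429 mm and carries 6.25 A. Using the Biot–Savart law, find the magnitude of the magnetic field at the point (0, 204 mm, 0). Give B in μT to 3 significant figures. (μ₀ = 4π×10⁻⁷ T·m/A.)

B ≈ 5.13 μT

For a finite straight segment, B = (μ₀I/4πd)(sinθ₁ + sinθ₂), where θ₁, θ₂ are the angles from the perpendicular to each end.
The perpendicular distance is d = 0.204 m; the end-offsets along the wire are a = 0.248 m and b = 0.429 m.
sinθ₁ = 0.248/√(0.248²+0.204²) = 0.7723; sinθ₂ = 0.429/√(0.429²+0.204²) = 0.9031.
B = (4π×10⁻⁷ × 6.25) / (4π × 0.204) × (0.7723 + 0.9031) = 5.13×10⁻⁶ T.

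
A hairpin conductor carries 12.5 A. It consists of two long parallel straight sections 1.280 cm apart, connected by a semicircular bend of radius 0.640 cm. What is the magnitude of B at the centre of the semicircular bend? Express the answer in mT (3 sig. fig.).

The semicircular arc contributes B_arc = μ₀I·π/(4πR) = μ₀I/(4R) = 6.14×10⁻⁴ T.
Each semi-infinite lead is at perpendicular distance R = 0.0064 m from the centre, with the perpendicular foot at its near end, so it contributes μ₀I/(4πR); both point the same way, together 3.91×10⁻⁴ T.
Arc and leads all point the same direction: B = 6.14×10⁻⁴ + 3.91×10⁻⁴ = 1.00×10⁻³ T.

B ≈ 1.00 mT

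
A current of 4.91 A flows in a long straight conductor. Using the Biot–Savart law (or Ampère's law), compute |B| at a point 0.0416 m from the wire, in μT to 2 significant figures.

B ≈ 24 μT

For an infinitely long straight wire, B = μ₀I/(2πd).
B = (4π×10⁻⁷ × 4.91) / (2π × 0.0416) = 2.36×10⁻⁵ T.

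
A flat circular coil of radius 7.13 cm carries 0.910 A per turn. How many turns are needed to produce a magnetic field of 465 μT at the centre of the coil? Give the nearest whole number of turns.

For an N-turn coil, B = Nμ₀I/(2R). A single turn gives B₁ = 8.02×10⁻⁶ T with R = 0.0713 m.
N = B/B₁ = 4.65×10⁻⁴ / 8.02×10⁻⁶ = 57.99.

N = 58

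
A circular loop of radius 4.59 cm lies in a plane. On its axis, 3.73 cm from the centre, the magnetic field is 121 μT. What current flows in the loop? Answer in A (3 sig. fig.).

On the axis of a loop, B = μ₀IR²/[2(R²+z²)^(3/2)], so I = 2B(R²+z²)^(3/2)/(μ₀R²).
R² + z² = 0.002107 + 0.001391 = 0.003498 m²; raised to 3/2 gives 2.07×10⁻⁴ m³.
I = 2 × 1.21×10⁻⁴ × 2.07×10⁻⁴ / (1.26×10⁻⁶ × 0.002107) = 18.9 A.

I ≈ 18.9 A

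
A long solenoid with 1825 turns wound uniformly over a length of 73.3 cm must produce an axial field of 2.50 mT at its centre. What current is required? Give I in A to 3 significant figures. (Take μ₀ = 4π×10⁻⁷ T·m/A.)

I ≈ 0.799 A

Inside a long solenoid B = μ₀nI with n = 2490 m⁻¹, so I = B/(μ₀n).
I = 2.50×10⁻³ / (4π×10⁻⁷ × 2490) = 0.799 A.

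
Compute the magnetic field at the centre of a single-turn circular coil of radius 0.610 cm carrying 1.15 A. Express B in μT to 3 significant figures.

B ≈ 118 μT

At the centre of a circular loop the Biot–Savart law gives B = μ₀I/(2R).
B = (4π×10⁻⁷ × 1.15) / (2 × 0.0061) = 1.18×10⁻⁴ T.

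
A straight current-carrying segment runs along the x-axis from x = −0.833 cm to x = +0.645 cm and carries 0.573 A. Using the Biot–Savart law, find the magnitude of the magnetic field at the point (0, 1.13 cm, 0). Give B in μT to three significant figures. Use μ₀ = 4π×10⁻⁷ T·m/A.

B ≈ 5.52 μT

For a finite straight segment, B = (μ₀I/4πd)(sinθ₁ + sinθ₂), where θ₁, θ₂ are the angles from the perpendicular to each end.
The perpendicular distance is d = 0.0113 m; the end-offsets along the wire are a = 0.00833 m and b = 0.00645 m.
sinθ₁ = 0.00833/√(0.00833²+0.0113²) = 0.5934; sinθ₂ = 0.00645/√(0.00645²+0.0113²) = 0.4957.
B = (4π×10⁻⁷ × 0.573) / (4π × 0.0113) × (0.5934 + 0.4957) = 5.52×10⁻⁶ T.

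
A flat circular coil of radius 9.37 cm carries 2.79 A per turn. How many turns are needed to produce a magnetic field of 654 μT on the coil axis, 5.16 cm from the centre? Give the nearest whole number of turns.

N = 52

For an N-turn coil, B = Nμ₀IR²/[2(R²+z²)^(3/2)]. A single turn gives B₁ = 1.26×10⁻⁵ T with R = 0.0937 m, z = 0.0516 m.
N = B/B₁ = 6.54×10⁻⁴ / 1.26×10⁻⁵ = 52.01.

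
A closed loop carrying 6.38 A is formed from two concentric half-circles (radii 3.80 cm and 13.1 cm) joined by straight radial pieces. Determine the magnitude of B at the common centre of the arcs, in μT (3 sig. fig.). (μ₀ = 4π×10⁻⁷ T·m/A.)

The radial connectors point toward the centre, so dl × r̂ = 0 and they contribute nothing.
Each semicircle gives μ₀I/(4R): inner arc 5.27×10⁻⁵ T, outer arc 1.53×10⁻⁵ T.
The two arcs carry current in opposite angular senses, so their fields oppose: B = |5.27×10⁻⁵ − 1.53×10⁻⁵| = 3.74×10⁻⁵ T.

B ≈ 37.4 μT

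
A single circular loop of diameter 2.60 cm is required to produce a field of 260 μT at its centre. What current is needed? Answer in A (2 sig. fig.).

I ≈ 5.4 A

At the centre of a circular loop B = μ₀I/(2R), so I = 2RB/μ₀.
With R = 0.013 m, I = 2 × 0.013 × 2.60×10⁻⁴ / (4π×10⁻⁷) = 5.38 A.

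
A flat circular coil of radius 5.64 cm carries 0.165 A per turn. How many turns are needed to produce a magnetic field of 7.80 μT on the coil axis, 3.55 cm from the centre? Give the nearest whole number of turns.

For an N-turn coil, B = Nμ₀IR²/[2(R²+z²)^(3/2)]. A single turn gives B₁ = 1.11×10⁻⁶ T with R = 0.0564 m, z = 0.0355 m.
N = B/B₁ = 7.80×10⁻⁶ / 1.11×10⁻⁶ = 7.00.

N = 7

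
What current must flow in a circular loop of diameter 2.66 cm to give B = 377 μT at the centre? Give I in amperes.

I ≈ 7.98 A

At the centre of a circular loop B = μ₀I/(2R), so I = 2RB/μ₀.
With R = 0.0133 m, I = 2 × 0.0133 × 3.77×10⁻⁴ / (4π×10⁻⁷) = 7.98 A.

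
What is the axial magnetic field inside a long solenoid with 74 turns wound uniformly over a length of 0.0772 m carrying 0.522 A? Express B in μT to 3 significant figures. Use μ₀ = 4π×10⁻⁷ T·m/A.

Inside a long solenoid, B = μ₀nI with n = 958.5 turns/m.
B = 4π×10⁻⁷ × 958.5 × 0.522 = 6.29×10⁻⁴ T.

B ≈ 629 μT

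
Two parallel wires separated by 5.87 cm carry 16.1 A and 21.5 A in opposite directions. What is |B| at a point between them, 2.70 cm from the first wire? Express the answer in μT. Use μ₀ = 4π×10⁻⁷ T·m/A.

Each long wire gives B = μ₀I/(2πd). Distances are d₁ = 0.027 m and d₂ = 0.0317 m.
B₁ = 1.19×10⁻⁴ T, B₂ = 1.36×10⁻⁴ T.
Between antiparallel currents both contributions point the same way, so they add. B = B₁ + B₂ = 1.19×10⁻⁴ + 1.36×10⁻⁴ = 2.55×10⁻⁴ T.

B ≈ 255 μT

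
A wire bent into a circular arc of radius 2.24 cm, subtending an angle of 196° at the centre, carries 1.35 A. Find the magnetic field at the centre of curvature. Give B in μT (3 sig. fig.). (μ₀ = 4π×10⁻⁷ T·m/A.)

The Biot–Savart field of a circular arc at its centre is B = μ₀Iφ/(4πR), with φ = 3.421 rad.
B = (4π×10⁻⁷ × 1.35 × 3.421) / (4π × 0.0224) = 2.06×10⁻⁵ T.

B ≈ 20.6 μT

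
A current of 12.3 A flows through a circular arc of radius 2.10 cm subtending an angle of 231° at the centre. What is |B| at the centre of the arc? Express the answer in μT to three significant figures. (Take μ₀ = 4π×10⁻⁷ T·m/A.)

The Biot–Savart field of a circular arc at its centre is B = μ₀Iφ/(4πR), with φ = 4.032 rad.
B = (4π×10⁻⁷ × 12.3 × 4.032) / (4π × 0.021) = 2.36×10⁻⁴ T.

B ≈ 236 μT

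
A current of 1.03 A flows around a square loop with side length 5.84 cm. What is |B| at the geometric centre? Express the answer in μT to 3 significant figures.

Each side is a finite straight segment at perpendicular distance d = a/(2 tan(π/4)) = 0.0292 m from the centre, with end-angles ±π/4.
One side contributes B₁ = (μ₀I/4πd)·2 sin(π/4) = 4.99×10⁻⁶ T.
All 4 sides add in the same direction: B = 4 × 4.99×10⁻⁶ = 2.00×10⁻⁵ T.

B ≈ 20.0 μT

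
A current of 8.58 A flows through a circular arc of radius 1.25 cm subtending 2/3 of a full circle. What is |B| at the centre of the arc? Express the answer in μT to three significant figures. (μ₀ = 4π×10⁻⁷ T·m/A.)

The Biot–Savart field of a circular arc at its centre is B = μ₀Iφ/(4πR), with φ = 4.189 rad.
B = (4π×10⁻⁷ × 8.58 × 4.189) / (4π × 0.0125) = 2.88×10⁻⁴ T.

B ≈ 288 μT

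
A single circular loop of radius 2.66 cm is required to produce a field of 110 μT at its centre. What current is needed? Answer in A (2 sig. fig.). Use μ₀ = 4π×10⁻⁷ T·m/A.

I ≈ 4.7 A

At the centre of a circular loop B = μ₀I/(2R), so I = 2RB/μ₀.
With R = 0.0266 m, I = 2 × 0.0266 × 1.10×10⁻⁴ / (4π×10⁻⁷) = 4.66 A.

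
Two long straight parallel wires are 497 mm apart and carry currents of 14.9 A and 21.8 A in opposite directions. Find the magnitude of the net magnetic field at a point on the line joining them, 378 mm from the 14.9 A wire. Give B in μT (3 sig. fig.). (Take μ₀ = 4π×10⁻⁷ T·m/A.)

Each long wire gives B = μ₀I/(2πd). Distances are d₁ = 0.378 m and d₂ = 0.119 m.
B₁ = 7.88×10⁻⁶ T, B₂ = 3.66×10⁻⁵ T.
Between antiparallel currents both contributions point the same way, so they add. B = B₁ + B₂ = 7.88×10⁻⁶ + 3.66×10⁻⁵ = 4.45×10⁻⁵ T.

B ≈ 44.5 μT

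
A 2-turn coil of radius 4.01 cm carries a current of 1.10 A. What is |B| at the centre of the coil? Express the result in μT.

For an N-turn flat coil, B = Nμ₀I/(2R) with R = 0.0401 m.
B = 2 × 1.72×10⁻⁵ T = 3.45×10⁻⁵ T.

B ≈ 34.5 μT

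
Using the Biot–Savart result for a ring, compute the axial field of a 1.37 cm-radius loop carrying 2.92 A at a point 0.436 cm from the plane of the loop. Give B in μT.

On the axis of a circular loop, B = μ₀IR² / [2(R²+z²)^(3/2)].
R² + z² = (0.0137)² + (0.00436)² = 0.0002067 m², and (R²+z²)^(3/2) = 2.97×10⁻⁶ m³.
B = (4π×10⁻⁷ × 2.92 × 0.0001877) / (2 × 2.97×10⁻⁶) = 1.16×10⁻⁴ T.

B ≈ 116 μT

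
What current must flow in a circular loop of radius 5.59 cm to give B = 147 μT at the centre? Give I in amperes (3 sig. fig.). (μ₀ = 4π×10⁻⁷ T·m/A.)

I ≈ 13.1 A

At the centre of a circular loop B = μ₀I/(2R), so I = 2RB/μ₀.
With R = 0.0559 m, I = 2 × 0.0559 × 1.47×10⁻⁴ / (4π×10⁻⁷) = 13.1 A.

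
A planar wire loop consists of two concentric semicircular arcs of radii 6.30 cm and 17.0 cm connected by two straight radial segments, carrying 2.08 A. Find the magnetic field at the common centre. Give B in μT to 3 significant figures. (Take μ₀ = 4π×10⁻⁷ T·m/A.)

The radial connectors point toward the centre, so dl × r̂ = 0 and they contribute nothing.
Each semicircle gives μ₀I/(4R): inner arc 1.04×10⁻⁵ T, outer arc 3.84×10⁻⁶ T.
The two arcs carry current in opposite angular senses, so their fields oppose: B = |1.04×10⁻⁵ − 3.84×10⁻⁶| = 6.53×10⁻⁶ T.

B ≈ 6.53 μT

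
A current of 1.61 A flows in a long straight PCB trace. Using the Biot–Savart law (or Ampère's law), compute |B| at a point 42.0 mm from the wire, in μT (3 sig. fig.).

B ≈ 7.67 μT

For an infinitely long straight wire, B = μ₀I/(2πd).
B = (4π×10⁻⁷ × 1.61) / (2π × 0.042) = 7.67×10⁻⁶ T.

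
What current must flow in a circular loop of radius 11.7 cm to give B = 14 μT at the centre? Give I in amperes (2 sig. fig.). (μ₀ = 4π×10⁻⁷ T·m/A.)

At the centre of a circular loop B = μ₀I/(2R), so I = 2RB/μ₀.
With R = 0.117 m, I = 2 × 0.117 × 1.40×10⁻⁵ / (4π×10⁻⁷) = 2.61 A.

I ≈ 2.6 A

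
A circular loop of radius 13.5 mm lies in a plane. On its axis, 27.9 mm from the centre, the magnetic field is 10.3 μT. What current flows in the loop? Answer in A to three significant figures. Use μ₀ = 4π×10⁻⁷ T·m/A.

On the axis of a loop, B = μ₀IR²/[2(R²+z²)^(3/2)], so I = 2B(R²+z²)^(3/2)/(μ₀R²).
R² + z² = 0.0001822 + 0.0007784 = 0.0009607 m²; raised to 3/2 gives 2.98×10⁻⁵ m³.
I = 2 × 1.03×10⁻⁵ × 2.98×10⁻⁵ / (1.26×10⁻⁶ × 0.0001822) = 2.68 A.

I ≈ 2.68 A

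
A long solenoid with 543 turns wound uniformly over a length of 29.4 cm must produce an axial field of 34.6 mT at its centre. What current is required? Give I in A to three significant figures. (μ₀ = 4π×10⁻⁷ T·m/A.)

I ≈ 14.9 A

Inside a long solenoid B = μ₀nI with n = 1847 m⁻¹, so I = B/(μ₀n).
I = 3.46×10⁻² / (4π×10⁻⁷ × 1847) = 14.9 A.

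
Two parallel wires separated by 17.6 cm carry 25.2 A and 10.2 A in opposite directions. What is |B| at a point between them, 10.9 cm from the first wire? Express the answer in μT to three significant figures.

Each long wire gives B = μ₀I/(2πd). Distances are d₁ = 0.109 m and d₂ = 0.067 m.
B₁ = 4.62×10⁻⁵ T, B₂ = 3.04×10⁻⁵ T.
Between antiparallel currents both contributions point the same way, so they add. B = B₁ + B₂ = 4.62×10⁻⁵ + 3.04×10⁻⁵ = 7.67×10⁻⁵ T.

B ≈ 76.7 μT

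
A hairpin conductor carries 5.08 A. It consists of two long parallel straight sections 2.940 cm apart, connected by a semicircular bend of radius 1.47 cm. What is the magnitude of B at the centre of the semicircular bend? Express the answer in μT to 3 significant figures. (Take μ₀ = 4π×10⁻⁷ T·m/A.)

The semicircular arc contributes B_arc = μ₀I·π/(4πR) = μ₀I/(4R) = 1.09×10⁻⁴ T.
Each semi-infinite lead is at perpendicular distance R = 0.0147 m from the centre, with the perpendicular foot at its near end, so it contributes μ₀I/(4πR); both point the same way, together 6.91×10⁻⁵ T.
Arc and leads all point the same direction: B = 1.09×10⁻⁴ + 6.91×10⁻⁵ = 1.78×10⁻⁴ T.

B ≈ 178 μT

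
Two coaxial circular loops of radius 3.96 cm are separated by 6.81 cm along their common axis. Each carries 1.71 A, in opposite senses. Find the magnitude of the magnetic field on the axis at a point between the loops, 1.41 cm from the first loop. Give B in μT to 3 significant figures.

Each loop contributes B = μ₀IR²/[2(R²+z²)^(3/2)] on the axis, with z measured from that loop.
Loop 1 (z = 0.0141 m): B₁ = 2.27×10⁻⁵ T. Loop 2 (z = 0.054 m): B₂ = 5.61×10⁻⁶ T.
The fields oppose: B = |B₁ − B₂| = 1.71×10⁻⁵ T.

B ≈ 17.1 μT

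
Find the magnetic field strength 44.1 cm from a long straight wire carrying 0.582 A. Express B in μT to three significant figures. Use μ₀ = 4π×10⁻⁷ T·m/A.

For an infinitely long straight wire, B = μ₀I/(2πd).
B = (4π×10⁻⁷ × 0.582) / (2π × 0.441) = 2.64×10⁻⁷ T.

B ≈ 0.264 μT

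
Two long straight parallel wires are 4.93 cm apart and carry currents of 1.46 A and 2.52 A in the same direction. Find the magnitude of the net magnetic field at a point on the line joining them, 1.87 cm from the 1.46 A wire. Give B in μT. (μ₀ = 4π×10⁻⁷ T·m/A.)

B ≈ 0.856 μT

Each long wire gives B = μ₀I/(2πd). Distances are d₁ = 0.0187 m and d₂ = 0.0306 m.
B₁ = 1.56×10⁻⁵ T, B₂ = 1.65×10⁻⁵ T.
Between parallel currents the two contributions point in opposite directions, so they subtract. B = |B₁ − B₂| = |1.56×10⁻⁵ − 1.65×10⁻⁵| = 8.56×10⁻⁷ T.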